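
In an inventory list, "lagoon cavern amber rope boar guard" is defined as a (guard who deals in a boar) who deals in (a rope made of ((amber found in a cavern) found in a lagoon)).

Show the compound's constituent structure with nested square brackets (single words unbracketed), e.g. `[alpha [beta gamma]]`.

[[[lagoon [cavern amber]] rope] [boar guard]]

At the top level: head "guard" (specifically "boar guard"); modifier "lagoon cavern amber rope".
"lagoon cavern amber rope" → head "rope", modifier "lagoon cavern amber".
"lagoon cavern amber" → head "amber" (specifically "cavern amber"), modifier "lagoon".
"cavern amber" → head "amber", modifier "cavern".
"boar guard" → head "guard", modifier "boar".
Assembled: [[[lagoon [cavern amber]] rope] [boar guard]].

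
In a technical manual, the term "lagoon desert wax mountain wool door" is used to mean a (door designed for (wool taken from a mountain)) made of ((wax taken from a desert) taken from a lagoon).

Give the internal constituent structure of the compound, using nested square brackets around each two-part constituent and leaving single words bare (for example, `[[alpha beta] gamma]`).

The outermost head in the paraphrase is "door" (specifically "mountain wool door"), modified by "lagoon desert wax".
Within "lagoon desert wax", the head is "wax" (specifically "desert wax") and the modifier is "lagoon".
Within "desert wax", the head is "wax" and the modifier is "desert".
Within "mountain wool door", the head is "door" and the modifier is "mountain wool".
Within "mountain wool", the head is "wool" and the modifier is "mountain".
Assembled: [[lagoon [desert wax]] [[mountain wool] door]].

[[lagoon [desert wax]] [[mountain wool] door]]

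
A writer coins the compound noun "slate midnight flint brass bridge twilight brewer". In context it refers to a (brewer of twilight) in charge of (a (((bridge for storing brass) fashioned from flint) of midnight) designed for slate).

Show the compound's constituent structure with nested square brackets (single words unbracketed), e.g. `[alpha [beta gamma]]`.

At the top level: head "brewer" (specifically "twilight brewer"); modifier "slate midnight flint brass bridge".
Inside "slate midnight flint brass bridge": head "bridge" (specifically "midnight flint brass bridge"), modifier "slate".
Inside "midnight flint brass bridge": head "bridge" (specifically "flint brass bridge"), modifier "midnight".
Inside "flint brass bridge": head "bridge" (specifically "brass bridge"), modifier "flint".
Inside "brass bridge": head "bridge", modifier "brass".
Inside "twilight brewer": head "brewer", modifier "twilight".
Putting it together: [[slate [midnight [flint [brass bridge]]]] [twilight brewer]].

[[slate [midnight [flint [brass bridge]]]] [twilight brewer]]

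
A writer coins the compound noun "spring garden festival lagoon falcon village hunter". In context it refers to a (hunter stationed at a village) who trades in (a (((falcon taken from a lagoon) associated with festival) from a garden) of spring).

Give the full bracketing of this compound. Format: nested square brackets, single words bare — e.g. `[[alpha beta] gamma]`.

[[spring [garden [festival [lagoon falcon]]]] [village hunter]]

The outermost head in the paraphrase is "hunter" (specifically "village hunter"), modified by "spring garden festival lagoon falcon".
"spring garden festival lagoon falcon" → head "falcon" (specifically "garden festival lagoon falcon"), modifier "spring".
"garden festival lagoon falcon" → head "falcon" (specifically "festival lagoon falcon"), modifier "garden".
"festival lagoon falcon" → head "falcon" (specifically "lagoon falcon"), modifier "festival".
"lagoon falcon" → head "falcon", modifier "lagoon".
"village hunter" → head "hunter", modifier "village".
So the structure is [[spring [garden [festival [lagoon falcon]]]] [village hunter]].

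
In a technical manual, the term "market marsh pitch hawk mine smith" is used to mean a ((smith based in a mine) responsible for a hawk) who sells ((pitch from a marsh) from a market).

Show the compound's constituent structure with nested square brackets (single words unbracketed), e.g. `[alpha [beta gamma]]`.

The outermost head in the paraphrase is "smith" (specifically "hawk mine smith"), modified by "market marsh pitch".
Inside "market marsh pitch": head "pitch" (specifically "marsh pitch"), modifier "market".
Inside "marsh pitch": head "pitch", modifier "marsh".
Inside "hawk mine smith": head "smith" (specifically "mine smith"), modifier "hawk".
Inside "mine smith": head "smith", modifier "mine".
So the structure is [[market [marsh pitch]] [hawk [mine smith]]].

[[market [marsh pitch]] [hawk [mine smith]]]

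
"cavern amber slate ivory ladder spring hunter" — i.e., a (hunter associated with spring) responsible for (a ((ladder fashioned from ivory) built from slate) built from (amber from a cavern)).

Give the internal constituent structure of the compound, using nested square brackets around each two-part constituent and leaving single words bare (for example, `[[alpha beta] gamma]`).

[[[cavern amber] [slate [ivory ladder]]] [spring hunter]]

Overall it is a kind of hunter (specifically "spring hunter"); the modifier is "cavern amber slate ivory ladder".
Inside "cavern amber slate ivory ladder": head "ladder" (specifically "slate ivory ladder"), modifier "cavern amber".
Inside "cavern amber": head "amber", modifier "cavern".
Inside "slate ivory ladder": head "ladder" (specifically "ivory ladder"), modifier "slate".
Inside "ivory ladder": head "ladder", modifier "ivory".
Inside "spring hunter": head "hunter", modifier "spring".
So the structure is [[[cavern amber] [slate [ivory ladder]]] [spring hunter]].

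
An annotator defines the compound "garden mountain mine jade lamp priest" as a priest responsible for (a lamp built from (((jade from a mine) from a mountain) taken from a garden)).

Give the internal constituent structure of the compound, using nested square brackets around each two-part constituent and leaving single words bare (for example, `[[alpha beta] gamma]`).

[[[garden [mountain [mine jade]]] lamp] priest]

The outermost head in the paraphrase is "priest", modified by "garden mountain mine jade lamp".
Within "garden mountain mine jade lamp", the head is "lamp" and the modifier is "garden mountain mine jade".
Within "garden mountain mine jade", the head is "jade" (specifically "mountain mine jade") and the modifier is "garden".
Within "mountain mine jade", the head is "jade" (specifically "mine jade") and the modifier is "mountain".
Within "mine jade", the head is "jade" and the modifier is "mine".
Putting it together: [[[garden [mountain [mine jade]]] lamp] priest].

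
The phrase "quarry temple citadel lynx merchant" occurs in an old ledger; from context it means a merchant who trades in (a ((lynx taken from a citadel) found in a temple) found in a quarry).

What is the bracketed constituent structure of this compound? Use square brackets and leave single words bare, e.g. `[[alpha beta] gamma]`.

Overall it is a kind of merchant; the modifier is "quarry temple citadel lynx".
"quarry temple citadel lynx" → head "lynx" (specifically "temple citadel lynx"), modifier "quarry".
"temple citadel lynx" → head "lynx" (specifically "citadel lynx"), modifier "temple".
"citadel lynx" → head "lynx", modifier "citadel".
So the structure is [[quarry [temple [citadel lynx]]] merchant].

[[quarry [temple [citadel lynx]]] merchant]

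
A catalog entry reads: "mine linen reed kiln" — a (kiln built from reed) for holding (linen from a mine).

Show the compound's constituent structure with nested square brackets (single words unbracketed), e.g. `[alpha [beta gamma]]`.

[[mine linen] [reed kiln]]

Whole compound: head "kiln" (specifically "reed kiln"), modifier "mine linen".
Inside "mine linen": head "linen", modifier "mine".
Inside "reed kiln": head "kiln", modifier "reed".
So the structure is [[mine linen] [reed kiln]].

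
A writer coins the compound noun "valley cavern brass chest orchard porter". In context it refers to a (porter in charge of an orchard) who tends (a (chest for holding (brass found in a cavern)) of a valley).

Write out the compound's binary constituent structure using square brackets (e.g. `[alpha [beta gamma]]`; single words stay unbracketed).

Overall it is a kind of porter (specifically "orchard porter"); the modifier is "valley cavern brass chest".
Within "valley cavern brass chest", the head is "chest" (specifically "cavern brass chest") and the modifier is "valley".
Within "cavern brass chest", the head is "chest" and the modifier is "cavern brass".
Within "cavern brass", the head is "brass" and the modifier is "cavern".
Within "orchard porter", the head is "porter" and the modifier is "orchard".
So the structure is [[valley [[cavern brass] chest]] [orchard porter]].

[[valley [[cavern brass] chest]] [orchard porter]]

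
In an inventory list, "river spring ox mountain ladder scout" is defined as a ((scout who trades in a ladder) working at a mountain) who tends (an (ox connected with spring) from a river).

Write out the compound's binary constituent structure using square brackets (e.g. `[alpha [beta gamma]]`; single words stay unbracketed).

Whole compound: head "scout" (specifically "mountain ladder scout"), modifier "river spring ox".
Within "river spring ox", the head is "ox" (specifically "spring ox") and the modifier is "river".
Within "spring ox", the head is "ox" and the modifier is "spring".
Within "mountain ladder scout", the head is "scout" (specifically "ladder scout") and the modifier is "mountain".
Within "ladder scout", the head is "scout" and the modifier is "ladder".
So the structure is [[river [spring ox]] [mountain [ladder scout]]].

[[river [spring ox]] [mountain [ladder scout]]]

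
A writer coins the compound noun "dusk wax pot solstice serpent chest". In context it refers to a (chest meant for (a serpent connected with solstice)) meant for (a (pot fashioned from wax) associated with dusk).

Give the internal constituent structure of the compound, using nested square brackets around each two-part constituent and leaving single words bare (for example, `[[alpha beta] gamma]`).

Whole compound: head "chest" (specifically "solstice serpent chest"), modifier "dusk wax pot".
Within "dusk wax pot", the head is "pot" (specifically "wax pot") and the modifier is "dusk".
Within "wax pot", the head is "pot" and the modifier is "wax".
Within "solstice serpent chest", the head is "chest" and the modifier is "solstice serpent".
Within "solstice serpent", the head is "serpent" and the modifier is "solstice".
Putting it together: [[dusk [wax pot]] [[solstice serpent] chest]].

[[dusk [wax pot]] [[solstice serpent] chest]]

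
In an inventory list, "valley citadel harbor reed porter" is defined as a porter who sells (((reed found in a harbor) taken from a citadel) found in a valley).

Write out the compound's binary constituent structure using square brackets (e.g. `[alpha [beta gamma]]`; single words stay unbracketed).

The outermost head in the paraphrase is "porter", modified by "valley citadel harbor reed".
Within "valley citadel harbor reed", the head is "reed" (specifically "citadel harbor reed") and the modifier is "valley".
Within "citadel harbor reed", the head is "reed" (specifically "harbor reed") and the modifier is "citadel".
Within "harbor reed", the head is "reed" and the modifier is "harbor".
Assembled: [[valley [citadel [harbor reed]]] porter].

[[valley [citadel [harbor reed]]] porter]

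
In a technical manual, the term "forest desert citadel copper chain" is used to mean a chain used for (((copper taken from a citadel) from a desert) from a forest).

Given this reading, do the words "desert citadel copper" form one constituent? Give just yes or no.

yes

The paraphrase groups the words so that "desert citadel copper" is one unit: it corresponds to a single parenthesized sub-phrase.
The full structure is [[forest [desert [citadel copper]]] chain], in which [desert citadel copper] is a constituent.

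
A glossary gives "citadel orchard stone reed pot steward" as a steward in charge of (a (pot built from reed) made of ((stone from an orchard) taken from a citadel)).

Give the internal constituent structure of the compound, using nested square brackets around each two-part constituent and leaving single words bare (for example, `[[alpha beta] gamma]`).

Whole compound: head "steward", modifier "citadel orchard stone reed pot".
"citadel orchard stone reed pot" → head "pot" (specifically "reed pot"), modifier "citadel orchard stone".
"citadel orchard stone" → head "stone" (specifically "orchard stone"), modifier "citadel".
"orchard stone" → head "stone", modifier "orchard".
"reed pot" → head "pot", modifier "reed".
Putting it together: [[[citadel [orchard stone]] [reed pot]] steward].

[[[citadel [orchard stone]] [reed pot]] steward]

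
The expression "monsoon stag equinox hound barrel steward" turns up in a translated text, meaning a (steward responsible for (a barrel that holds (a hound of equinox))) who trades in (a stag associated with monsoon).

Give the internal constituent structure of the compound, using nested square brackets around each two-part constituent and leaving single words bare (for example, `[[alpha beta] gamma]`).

Whole compound: head "steward" (specifically "equinox hound barrel steward"), modifier "monsoon stag".
Within "monsoon stag", the head is "stag" and the modifier is "monsoon".
Within "equinox hound barrel steward", the head is "steward" and the modifier is "equinox hound barrel".
Within "equinox hound barrel", the head is "barrel" and the modifier is "equinox hound".
Within "equinox hound", the head is "hound" and the modifier is "equinox".
Assembled: [[monsoon stag] [[[equinox hound] barrel] steward]].

[[monsoon stag] [[[equinox hound] barrel] steward]]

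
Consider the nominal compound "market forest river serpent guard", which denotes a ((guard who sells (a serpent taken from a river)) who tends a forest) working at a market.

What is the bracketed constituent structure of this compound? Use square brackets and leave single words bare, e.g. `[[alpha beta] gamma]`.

[market [forest [[river serpent] guard]]]

Whole compound: head "guard" (specifically "forest river serpent guard"), modifier "market".
"forest river serpent guard" → head "guard" (specifically "river serpent guard"), modifier "forest".
"river serpent guard" → head "guard", modifier "river serpent".
"river serpent" → head "serpent", modifier "river".
Assembled: [market [forest [[river serpent] guard]]].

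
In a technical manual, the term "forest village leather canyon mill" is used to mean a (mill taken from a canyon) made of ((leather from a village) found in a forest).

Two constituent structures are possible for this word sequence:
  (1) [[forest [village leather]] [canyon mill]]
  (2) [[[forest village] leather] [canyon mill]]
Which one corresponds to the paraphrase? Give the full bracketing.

The paraphrase's head is the "mill" part ("canyon mill"); its modifier is "forest village leather".
That top-level split, carried through the inner groups, gives [[forest [village leather]] [canyon mill]].

[[forest [village leather]] [canyon mill]]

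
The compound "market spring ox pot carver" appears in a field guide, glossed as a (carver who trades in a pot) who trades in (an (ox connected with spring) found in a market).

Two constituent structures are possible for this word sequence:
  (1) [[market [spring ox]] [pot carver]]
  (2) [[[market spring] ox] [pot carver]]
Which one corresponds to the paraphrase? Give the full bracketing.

The paraphrase's head is the "carver" part ("pot carver"); its modifier is "market spring ox".
That top-level split, carried through the inner groups, gives [[market [spring ox]] [pot carver]].

[[market [spring ox]] [pot carver]]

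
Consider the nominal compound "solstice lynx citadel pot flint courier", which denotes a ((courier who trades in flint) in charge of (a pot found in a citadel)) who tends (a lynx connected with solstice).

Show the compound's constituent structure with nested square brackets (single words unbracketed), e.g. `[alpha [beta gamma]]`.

At the top level: head "courier" (specifically "citadel pot flint courier"); modifier "solstice lynx".
"solstice lynx" → head "lynx", modifier "solstice".
"citadel pot flint courier" → head "courier" (specifically "flint courier"), modifier "citadel pot".
"citadel pot" → head "pot", modifier "citadel".
"flint courier" → head "courier", modifier "flint".
So the structure is [[solstice lynx] [[citadel pot] [flint courier]]].

[[solstice lynx] [[citadel pot] [flint courier]]]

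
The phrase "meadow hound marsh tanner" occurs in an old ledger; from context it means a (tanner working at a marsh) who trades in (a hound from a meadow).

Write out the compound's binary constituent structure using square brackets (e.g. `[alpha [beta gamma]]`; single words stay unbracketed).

[[meadow hound] [marsh tanner]]

The outermost head in the paraphrase is "tanner" (specifically "marsh tanner"), modified by "meadow hound".
Within "meadow hound", the head is "hound" and the modifier is "meadow".
Within "marsh tanner", the head is "tanner" and the modifier is "marsh".
Putting it together: [[meadow hound] [marsh tanner]].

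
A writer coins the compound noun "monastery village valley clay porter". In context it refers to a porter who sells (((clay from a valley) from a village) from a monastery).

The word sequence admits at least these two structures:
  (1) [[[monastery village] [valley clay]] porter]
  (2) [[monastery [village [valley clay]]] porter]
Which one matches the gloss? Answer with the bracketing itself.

The paraphrase's head is the "porter" part ("porter"); its modifier is "monastery village valley clay".
That top-level split, carried through the inner groups, gives [[monastery [village [valley clay]]] porter].

[[monastery [village [valley clay]]] porter]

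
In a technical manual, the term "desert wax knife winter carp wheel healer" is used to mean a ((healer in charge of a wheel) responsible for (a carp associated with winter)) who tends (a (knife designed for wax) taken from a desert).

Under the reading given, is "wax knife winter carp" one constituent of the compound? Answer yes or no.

The top-level split is [desert wax knife] [winter carp wheel healer]; the full structure is [[desert [wax knife]] [[winter carp] [wheel healer]]].
"wax knife winter carp" straddles a constituent boundary, so it is not a single unit.

no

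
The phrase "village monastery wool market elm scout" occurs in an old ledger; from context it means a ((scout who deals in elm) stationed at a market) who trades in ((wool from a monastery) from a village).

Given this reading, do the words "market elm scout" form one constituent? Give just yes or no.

The paraphrase groups the words so that "market elm scout" is one unit: it corresponds to a single parenthesized sub-phrase.
The full structure is [[village [monastery wool]] [market [elm scout]]], in which [market elm scout] is a constituent.

yes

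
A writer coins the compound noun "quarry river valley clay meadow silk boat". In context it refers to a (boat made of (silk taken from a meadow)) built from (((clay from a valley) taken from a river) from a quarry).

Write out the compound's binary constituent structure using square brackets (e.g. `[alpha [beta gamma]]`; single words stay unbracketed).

At the top level: head "boat" (specifically "meadow silk boat"); modifier "quarry river valley clay".
Within "quarry river valley clay", the head is "clay" (specifically "river valley clay") and the modifier is "quarry".
Within "river valley clay", the head is "clay" (specifically "valley clay") and the modifier is "river".
Within "valley clay", the head is "clay" and the modifier is "valley".
Within "meadow silk boat", the head is "boat" and the modifier is "meadow silk".
Within "meadow silk", the head is "silk" and the modifier is "meadow".
Assembled: [[quarry [river [valley clay]]] [[meadow silk] boat]].

[[quarry [river [valley clay]]] [[meadow silk] boat]]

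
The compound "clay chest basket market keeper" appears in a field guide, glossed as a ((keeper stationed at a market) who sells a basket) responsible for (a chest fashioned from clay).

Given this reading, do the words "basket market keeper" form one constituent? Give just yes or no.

yes

The paraphrase groups the words so that "basket market keeper" is one unit: it corresponds to a single parenthesized sub-phrase.
The full structure is [[clay chest] [basket [market keeper]]], in which [basket market keeper] is a constituent.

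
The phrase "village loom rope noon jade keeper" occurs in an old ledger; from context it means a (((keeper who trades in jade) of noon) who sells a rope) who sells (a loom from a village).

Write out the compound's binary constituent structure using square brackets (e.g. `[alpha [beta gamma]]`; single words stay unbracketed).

At the top level: head "keeper" (specifically "rope noon jade keeper"); modifier "village loom".
Within "village loom", the head is "loom" and the modifier is "village".
Within "rope noon jade keeper", the head is "keeper" (specifically "noon jade keeper") and the modifier is "rope".
Within "noon jade keeper", the head is "keeper" (specifically "jade keeper") and the modifier is "noon".
Within "jade keeper", the head is "keeper" and the modifier is "jade".
So the structure is [[village loom] [rope [noon [jade keeper]]]].

[[village loom] [rope [noon [jade keeper]]]]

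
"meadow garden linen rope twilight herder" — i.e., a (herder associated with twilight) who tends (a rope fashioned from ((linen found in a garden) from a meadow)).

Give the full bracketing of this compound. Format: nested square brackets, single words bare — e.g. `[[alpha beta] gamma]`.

The outermost head in the paraphrase is "herder" (specifically "twilight herder"), modified by "meadow garden linen rope".
"meadow garden linen rope" → head "rope", modifier "meadow garden linen".
"meadow garden linen" → head "linen" (specifically "garden linen"), modifier "meadow".
"garden linen" → head "linen", modifier "garden".
"twilight herder" → head "herder", modifier "twilight".
So the structure is [[[meadow [garden linen]] rope] [twilight herder]].

[[[meadow [garden linen]] rope] [twilight herder]]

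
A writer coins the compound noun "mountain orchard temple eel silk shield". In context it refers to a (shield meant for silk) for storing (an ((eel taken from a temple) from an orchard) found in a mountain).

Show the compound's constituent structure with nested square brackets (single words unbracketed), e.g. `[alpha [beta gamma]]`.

At the top level: head "shield" (specifically "silk shield"); modifier "mountain orchard temple eel".
Inside "mountain orchard temple eel": head "eel" (specifically "orchard temple eel"), modifier "mountain".
Inside "orchard temple eel": head "eel" (specifically "temple eel"), modifier "orchard".
Inside "temple eel": head "eel", modifier "temple".
Inside "silk shield": head "shield", modifier "silk".
Assembled: [[mountain [orchard [temple eel]]] [silk shield]].

[[mountain [orchard [temple eel]]] [silk shield]]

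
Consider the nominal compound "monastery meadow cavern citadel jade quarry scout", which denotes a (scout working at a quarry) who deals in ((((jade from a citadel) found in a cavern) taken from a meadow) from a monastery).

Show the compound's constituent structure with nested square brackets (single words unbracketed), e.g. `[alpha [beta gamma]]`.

[[monastery [meadow [cavern [citadel jade]]]] [quarry scout]]

Overall it is a kind of scout (specifically "quarry scout"); the modifier is "monastery meadow cavern citadel jade".
"monastery meadow cavern citadel jade" → head "jade" (specifically "meadow cavern citadel jade"), modifier "monastery".
"meadow cavern citadel jade" → head "jade" (specifically "cavern citadel jade"), modifier "meadow".
"cavern citadel jade" → head "jade" (specifically "citadel jade"), modifier "cavern".
"citadel jade" → head "jade", modifier "citadel".
"quarry scout" → head "scout", modifier "quarry".
Assembled: [[monastery [meadow [cavern [citadel jade]]]] [quarry scout]].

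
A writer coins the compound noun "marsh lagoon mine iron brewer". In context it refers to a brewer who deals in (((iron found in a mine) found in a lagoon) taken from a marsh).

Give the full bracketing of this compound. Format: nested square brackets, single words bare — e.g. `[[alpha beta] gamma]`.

At the top level: head "brewer"; modifier "marsh lagoon mine iron".
Within "marsh lagoon mine iron", the head is "iron" (specifically "lagoon mine iron") and the modifier is "marsh".
Within "lagoon mine iron", the head is "iron" (specifically "mine iron") and the modifier is "lagoon".
Within "mine iron", the head is "iron" and the modifier is "mine".
Putting it together: [[marsh [lagoon [mine iron]]] brewer].

[[marsh [lagoon [mine iron]]] brewer]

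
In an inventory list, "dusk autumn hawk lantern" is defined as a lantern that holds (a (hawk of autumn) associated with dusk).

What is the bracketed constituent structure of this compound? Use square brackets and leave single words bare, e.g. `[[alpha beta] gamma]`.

Whole compound: head "lantern", modifier "dusk autumn hawk".
"dusk autumn hawk" → head "hawk" (specifically "autumn hawk"), modifier "dusk".
"autumn hawk" → head "hawk", modifier "autumn".
Putting it together: [[dusk [autumn hawk]] lantern].

[[dusk [autumn hawk]] lantern]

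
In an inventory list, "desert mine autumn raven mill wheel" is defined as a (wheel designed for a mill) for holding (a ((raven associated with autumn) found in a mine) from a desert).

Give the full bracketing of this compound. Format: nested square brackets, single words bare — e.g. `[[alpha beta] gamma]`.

[[desert [mine [autumn raven]]] [mill wheel]]

Overall it is a kind of wheel (specifically "mill wheel"); the modifier is "desert mine autumn raven".
Inside "desert mine autumn raven": head "raven" (specifically "mine autumn raven"), modifier "desert".
Inside "mine autumn raven": head "raven" (specifically "autumn raven"), modifier "mine".
Inside "autumn raven": head "raven", modifier "autumn".
Inside "mill wheel": head "wheel", modifier "mill".
Assembled: [[desert [mine [autumn raven]]] [mill wheel]].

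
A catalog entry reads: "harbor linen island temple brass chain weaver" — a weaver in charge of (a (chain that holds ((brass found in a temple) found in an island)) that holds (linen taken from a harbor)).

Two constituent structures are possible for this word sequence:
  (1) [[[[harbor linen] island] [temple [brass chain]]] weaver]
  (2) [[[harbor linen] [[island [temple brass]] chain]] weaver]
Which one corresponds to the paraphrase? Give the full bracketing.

[[[harbor linen] [[island [temple brass]] chain]] weaver]

The paraphrase's head is the "weaver" part ("weaver"); its modifier is "harbor linen island temple brass chain".
That top-level split, carried through the inner groups, gives [[[harbor linen] [[island [temple brass]] chain]] weaver].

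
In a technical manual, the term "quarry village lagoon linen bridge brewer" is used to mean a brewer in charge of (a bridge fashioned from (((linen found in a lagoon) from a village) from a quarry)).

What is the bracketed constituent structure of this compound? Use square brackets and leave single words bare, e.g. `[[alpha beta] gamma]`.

The outermost head in the paraphrase is "brewer", modified by "quarry village lagoon linen bridge".
Inside "quarry village lagoon linen bridge": head "bridge", modifier "quarry village lagoon linen".
Inside "quarry village lagoon linen": head "linen" (specifically "village lagoon linen"), modifier "quarry".
Inside "village lagoon linen": head "linen" (specifically "lagoon linen"), modifier "village".
Inside "lagoon linen": head "linen", modifier "lagoon".
So the structure is [[[quarry [village [lagoon linen]]] bridge] brewer].

[[[quarry [village [lagoon linen]]] bridge] brewer]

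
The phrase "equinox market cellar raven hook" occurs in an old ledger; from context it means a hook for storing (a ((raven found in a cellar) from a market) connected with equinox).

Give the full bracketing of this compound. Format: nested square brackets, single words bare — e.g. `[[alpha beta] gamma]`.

At the top level: head "hook"; modifier "equinox market cellar raven".
"equinox market cellar raven" → head "raven" (specifically "market cellar raven"), modifier "equinox".
"market cellar raven" → head "raven" (specifically "cellar raven"), modifier "market".
"cellar raven" → head "raven", modifier "cellar".
Assembled: [[equinox [market [cellar raven]]] hook].

[[equinox [market [cellar raven]]] hook]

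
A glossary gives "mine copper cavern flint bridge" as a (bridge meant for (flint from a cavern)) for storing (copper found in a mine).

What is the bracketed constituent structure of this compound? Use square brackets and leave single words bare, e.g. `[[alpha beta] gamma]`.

Whole compound: head "bridge" (specifically "cavern flint bridge"), modifier "mine copper".
Inside "mine copper": head "copper", modifier "mine".
Inside "cavern flint bridge": head "bridge", modifier "cavern flint".
Inside "cavern flint": head "flint", modifier "cavern".
Assembled: [[mine copper] [[cavern flint] bridge]].

[[mine copper] [[cavern flint] bridge]]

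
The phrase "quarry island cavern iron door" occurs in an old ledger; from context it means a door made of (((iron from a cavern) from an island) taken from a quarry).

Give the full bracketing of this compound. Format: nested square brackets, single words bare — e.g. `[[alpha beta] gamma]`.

Overall it is a kind of door; the modifier is "quarry island cavern iron".
Within "quarry island cavern iron", the head is "iron" (specifically "island cavern iron") and the modifier is "quarry".
Within "island cavern iron", the head is "iron" (specifically "cavern iron") and the modifier is "island".
Within "cavern iron", the head is "iron" and the modifier is "cavern".
So the structure is [[quarry [island [cavern iron]]] door].

[[quarry [island [cavern iron]]] door]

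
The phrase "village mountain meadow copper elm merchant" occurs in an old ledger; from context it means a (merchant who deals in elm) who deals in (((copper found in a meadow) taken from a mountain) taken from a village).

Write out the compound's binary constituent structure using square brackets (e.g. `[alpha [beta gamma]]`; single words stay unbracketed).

Overall it is a kind of merchant (specifically "elm merchant"); the modifier is "village mountain meadow copper".
"village mountain meadow copper" → head "copper" (specifically "mountain meadow copper"), modifier "village".
"mountain meadow copper" → head "copper" (specifically "meadow copper"), modifier "mountain".
"meadow copper" → head "copper", modifier "meadow".
"elm merchant" → head "merchant", modifier "elm".
Putting it together: [[village [mountain [meadow copper]]] [elm merchant]].

[[village [mountain [meadow copper]]] [elm merchant]]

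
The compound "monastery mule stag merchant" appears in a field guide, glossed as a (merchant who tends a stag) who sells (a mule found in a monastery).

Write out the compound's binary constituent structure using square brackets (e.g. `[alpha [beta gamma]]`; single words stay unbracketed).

[[monastery mule] [stag merchant]]

At the top level: head "merchant" (specifically "stag merchant"); modifier "monastery mule".
"monastery mule" → head "mule", modifier "monastery".
"stag merchant" → head "merchant", modifier "stag".
Assembled: [[monastery mule] [stag merchant]].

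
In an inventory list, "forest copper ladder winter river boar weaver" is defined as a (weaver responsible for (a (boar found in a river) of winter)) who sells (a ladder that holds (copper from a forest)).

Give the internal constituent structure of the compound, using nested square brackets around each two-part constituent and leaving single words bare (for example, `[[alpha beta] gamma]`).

At the top level: head "weaver" (specifically "winter river boar weaver"); modifier "forest copper ladder".
Inside "forest copper ladder": head "ladder", modifier "forest copper".
Inside "forest copper": head "copper", modifier "forest".
Inside "winter river boar weaver": head "weaver", modifier "winter river boar".
Inside "winter river boar": head "boar" (specifically "river boar"), modifier "winter".
Inside "river boar": head "boar", modifier "river".
Assembled: [[[forest copper] ladder] [[winter [river boar]] weaver]].

[[[forest copper] ladder] [[winter [river boar]] weaver]]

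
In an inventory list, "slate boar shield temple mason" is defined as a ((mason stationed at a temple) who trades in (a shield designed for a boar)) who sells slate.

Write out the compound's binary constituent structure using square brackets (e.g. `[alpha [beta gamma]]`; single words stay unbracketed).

The outermost head in the paraphrase is "mason" (specifically "boar shield temple mason"), modified by "slate".
Within "boar shield temple mason", the head is "mason" (specifically "temple mason") and the modifier is "boar shield".
Within "boar shield", the head is "shield" and the modifier is "boar".
Within "temple mason", the head is "mason" and the modifier is "temple".
Putting it together: [slate [[boar shield] [temple mason]]].

[slate [[boar shield] [temple mason]]]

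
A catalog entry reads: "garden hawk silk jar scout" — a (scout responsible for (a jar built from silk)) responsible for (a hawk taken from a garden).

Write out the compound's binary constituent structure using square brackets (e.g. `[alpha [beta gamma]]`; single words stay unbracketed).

At the top level: head "scout" (specifically "silk jar scout"); modifier "garden hawk".
"garden hawk" → head "hawk", modifier "garden".
"silk jar scout" → head "scout", modifier "silk jar".
"silk jar" → head "jar", modifier "silk".
So the structure is [[garden hawk] [[silk jar] scout]].

[[garden hawk] [[silk jar] scout]]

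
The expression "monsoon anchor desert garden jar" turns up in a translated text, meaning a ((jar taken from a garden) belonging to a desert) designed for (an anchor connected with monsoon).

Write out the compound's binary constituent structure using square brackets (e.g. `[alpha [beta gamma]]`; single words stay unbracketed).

Whole compound: head "jar" (specifically "desert garden jar"), modifier "monsoon anchor".
Within "monsoon anchor", the head is "anchor" and the modifier is "monsoon".
Within "desert garden jar", the head is "jar" (specifically "garden jar") and the modifier is "desert".
Within "garden jar", the head is "jar" and the modifier is "garden".
So the structure is [[monsoon anchor] [desert [garden jar]]].

[[monsoon anchor] [desert [garden jar]]]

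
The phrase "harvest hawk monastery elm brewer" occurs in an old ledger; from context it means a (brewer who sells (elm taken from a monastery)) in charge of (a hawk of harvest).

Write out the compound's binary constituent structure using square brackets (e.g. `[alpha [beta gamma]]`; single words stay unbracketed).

[[harvest hawk] [[monastery elm] brewer]]

Whole compound: head "brewer" (specifically "monastery elm brewer"), modifier "harvest hawk".
"harvest hawk" → head "hawk", modifier "harvest".
"monastery elm brewer" → head "brewer", modifier "monastery elm".
"monastery elm" → head "elm", modifier "monastery".
Putting it together: [[harvest hawk] [[monastery elm] brewer]].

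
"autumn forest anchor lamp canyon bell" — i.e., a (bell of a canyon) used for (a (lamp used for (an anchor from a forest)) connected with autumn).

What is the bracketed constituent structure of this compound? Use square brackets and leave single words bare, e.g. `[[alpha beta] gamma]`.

Whole compound: head "bell" (specifically "canyon bell"), modifier "autumn forest anchor lamp".
"autumn forest anchor lamp" → head "lamp" (specifically "forest anchor lamp"), modifier "autumn".
"forest anchor lamp" → head "lamp", modifier "forest anchor".
"forest anchor" → head "anchor", modifier "forest".
"canyon bell" → head "bell", modifier "canyon".
So the structure is [[autumn [[forest anchor] lamp]] [canyon bell]].

[[autumn [[forest anchor] lamp]] [canyon bell]]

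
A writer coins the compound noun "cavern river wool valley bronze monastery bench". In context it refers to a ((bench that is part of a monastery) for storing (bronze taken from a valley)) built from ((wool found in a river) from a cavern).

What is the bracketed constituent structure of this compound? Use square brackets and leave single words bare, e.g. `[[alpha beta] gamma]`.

[[cavern [river wool]] [[valley bronze] [monastery bench]]]

The outermost head in the paraphrase is "bench" (specifically "valley bronze monastery bench"), modified by "cavern river wool".
Inside "cavern river wool": head "wool" (specifically "river wool"), modifier "cavern".
Inside "river wool": head "wool", modifier "river".
Inside "valley bronze monastery bench": head "bench" (specifically "monastery bench"), modifier "valley bronze".
Inside "valley bronze": head "bronze", modifier "valley".
Inside "monastery bench": head "bench", modifier "monastery".
So the structure is [[cavern [river wool]] [[valley bronze] [monastery bench]]].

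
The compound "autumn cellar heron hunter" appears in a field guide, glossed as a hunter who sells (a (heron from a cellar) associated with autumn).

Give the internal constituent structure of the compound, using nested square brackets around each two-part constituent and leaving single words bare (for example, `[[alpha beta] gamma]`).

At the top level: head "hunter"; modifier "autumn cellar heron".
Within "autumn cellar heron", the head is "heron" (specifically "cellar heron") and the modifier is "autumn".
Within "cellar heron", the head is "heron" and the modifier is "cellar".
Assembled: [[autumn [cellar heron]] hunter].

[[autumn [cellar heron]] hunter]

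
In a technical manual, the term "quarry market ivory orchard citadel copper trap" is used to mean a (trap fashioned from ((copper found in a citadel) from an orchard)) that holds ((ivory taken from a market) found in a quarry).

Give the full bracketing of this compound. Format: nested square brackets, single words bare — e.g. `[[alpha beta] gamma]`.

Whole compound: head "trap" (specifically "orchard citadel copper trap"), modifier "quarry market ivory".
"quarry market ivory" → head "ivory" (specifically "market ivory"), modifier "quarry".
"market ivory" → head "ivory", modifier "market".
"orchard citadel copper trap" → head "trap", modifier "orchard citadel copper".
"orchard citadel copper" → head "copper" (specifically "citadel copper"), modifier "orchard".
"citadel copper" → head "copper", modifier "citadel".
So the structure is [[quarry [market ivory]] [[orchard [citadel copper]] trap]].

[[quarry [market ivory]] [[orchard [citadel copper]] trap]]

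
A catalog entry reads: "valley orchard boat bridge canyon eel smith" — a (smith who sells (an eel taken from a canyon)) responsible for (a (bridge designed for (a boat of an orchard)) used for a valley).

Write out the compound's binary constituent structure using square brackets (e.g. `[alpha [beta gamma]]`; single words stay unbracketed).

Overall it is a kind of smith (specifically "canyon eel smith"); the modifier is "valley orchard boat bridge".
Inside "valley orchard boat bridge": head "bridge" (specifically "orchard boat bridge"), modifier "valley".
Inside "orchard boat bridge": head "bridge", modifier "orchard boat".
Inside "orchard boat": head "boat", modifier "orchard".
Inside "canyon eel smith": head "smith", modifier "canyon eel".
Inside "canyon eel": head "eel", modifier "canyon".
Putting it together: [[valley [[orchard boat] bridge]] [[canyon eel] smith]].

[[valley [[orchard boat] bridge]] [[canyon eel] smith]]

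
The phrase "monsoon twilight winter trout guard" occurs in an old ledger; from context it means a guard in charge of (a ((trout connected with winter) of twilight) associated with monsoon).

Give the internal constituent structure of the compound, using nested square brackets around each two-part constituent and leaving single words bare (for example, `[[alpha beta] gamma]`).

[[monsoon [twilight [winter trout]]] guard]

The outermost head in the paraphrase is "guard", modified by "monsoon twilight winter trout".
"monsoon twilight winter trout" → head "trout" (specifically "twilight winter trout"), modifier "monsoon".
"twilight winter trout" → head "trout" (specifically "winter trout"), modifier "twilight".
"winter trout" → head "trout", modifier "winter".
So the structure is [[monsoon [twilight [winter trout]]] guard].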